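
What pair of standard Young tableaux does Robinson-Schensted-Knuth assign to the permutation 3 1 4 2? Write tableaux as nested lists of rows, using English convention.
P = [[1, 2], [3, 4]], Q = [[1, 3], [2, 4]]

Insert each entry of the permutation into P by Schensted row insertion, recording in Q the position of each new cell.

Insert 3: appended to row 1. P = [[3]], Q = [[1]].
Insert 1: 1 bumps 3 from row 1; 3 starts row 2. P = [[1], [3]], Q = [[1], [2]].
Insert 4: appended to row 1. P = [[1, 4], [3]], Q = [[1, 3], [2]].
Insert 2: 2 bumps 4 from row 1; 4 appends to row 2. P = [[1, 2], [3, 4]], Q = [[1, 3], [2, 4]].

So P = [[1, 2], [3, 4]], Q = [[1, 3], [2, 4]].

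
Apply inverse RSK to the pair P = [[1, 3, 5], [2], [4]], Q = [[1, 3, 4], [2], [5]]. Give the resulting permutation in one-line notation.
Reverse the RSK construction: for i from n down to 1, find the cell of Q containing i, remove the entry at that cell from P, and reverse-bump it up through P; the value ejected from row 1 is w(i).

Step i=5: Q has 5 at row 3, column 1; remove 4 from row 3 of P and reverse-bump: 4 enters row 2 and ejects 2; 2 enters row 1 and ejects 1. So w(5) = 1. P is now [[2, 3, 5], [4]].
Step i=4: Q has 4 at row 1, column 3; remove that cell from P, ejecting 5. So w(4) = 5. P is now [[2, 3], [4]].
Step i=3: Q has 3 at row 1, column 2; remove that cell from P, ejecting 3. So w(3) = 3. P is now [[2], [4]].
Step i=2: Q has 2 at row 2, column 1; remove 4 from row 2 of P and reverse-bump: 4 enters row 1 and ejects 2. So w(2) = 2. P is now [[4]].
Step i=1: Q has 1 at row 1, column 1; remove that cell from P, ejecting 4. So w(1) = 4. P is now [].

So w = 4 2 3 5 1.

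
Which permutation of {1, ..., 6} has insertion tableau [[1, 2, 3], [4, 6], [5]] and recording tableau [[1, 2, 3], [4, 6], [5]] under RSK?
Reverse the RSK construction: for i from n down to 1, find the cell of Q containing i, remove the entry at that cell from P, and reverse-bump it up through P; the value ejected from row 1 is w(i).

Step i=6: Q has 6 at row 2, column 2; remove 6 from row 2 of P and reverse-bump: 6 enters row 1 and ejects 3. So w(6) = 3. P is now [[1, 2, 6], [4], [5]].
Step i=5: Q has 5 at row 3, column 1; remove 5 from row 3 of P and reverse-bump: 5 enters row 2 and ejects 4; 4 enters row 1 and ejects 2. So w(5) = 2. P is now [[1, 4, 6], [5]].
Step i=4: Q has 4 at row 2, column 1; remove 5 from row 2 of P and reverse-bump: 5 enters row 1 and ejects 4. So w(4) = 4. P is now [[1, 5, 6]].
Step i=3: Q has 3 at row 1, column 3; remove that cell from P, ejecting 6. So w(3) = 6. P is now [[1, 5]].
Step i=2: Q has 2 at row 1, column 2; remove that cell from P, ejecting 5. So w(2) = 5. P is now [[1]].
Step i=1: Q has 1 at row 1, column 1; remove that cell from P, ejecting 1. So w(1) = 1. P is now [].

So w = 1 5 6 4 2 3.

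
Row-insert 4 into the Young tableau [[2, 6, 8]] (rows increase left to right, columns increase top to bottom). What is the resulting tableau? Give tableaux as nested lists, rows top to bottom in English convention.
In row 1, 4 replaces 6 (the leftmost entry greater than 4); 6 is bumped to row 2. 6 starts a new row 2. The new tableau is [[2, 4, 8], [6]].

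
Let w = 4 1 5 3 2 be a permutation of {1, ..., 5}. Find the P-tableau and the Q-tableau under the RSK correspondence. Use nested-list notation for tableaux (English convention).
P = [[1, 2], [3, 5], [4]], Q = [[1, 3], [2, 4], [5]]

Insert each entry of the permutation into P by Schensted row insertion, recording in Q the position of each new cell.

Insert 4: appended to row 1. P = [[4]], Q = [[1]].
Insert 1: 1 bumps 4 from row 1; 4 starts row 2. P = [[1], [4]], Q = [[1], [2]].
Insert 5: appended to row 1. P = [[1, 5], [4]], Q = [[1, 3], [2]].
Insert 3: 3 bumps 5 from row 1; 5 appends to row 2. P = [[1, 3], [4, 5]], Q = [[1, 3], [2, 4]].
Insert 2: 2 bumps 3 from row 1; 3 bumps 4 from row 2; 4 starts row 3. P = [[1, 2], [3, 5], [4]], Q = [[1, 3], [2, 4], [5]].

So P = [[1, 2], [3, 5], [4]], Q = [[1, 3], [2, 4], [5]].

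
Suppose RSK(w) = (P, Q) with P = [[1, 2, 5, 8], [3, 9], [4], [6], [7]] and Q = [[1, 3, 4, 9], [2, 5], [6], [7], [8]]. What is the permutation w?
7 1 4 9 6 5 3 2 8

Reverse the RSK construction: for i from n down to 1, find the cell of Q containing i, remove the entry at that cell from P, and reverse-bump it up through P; the value ejected from row 1 is w(i).

Step i=9: Q has 9 at row 1, column 4; remove that cell from P, ejecting 8. So w(9) = 8. P is now [[1, 2, 5], [3, 9], [4], [6], [7]].
Step i=8: Q has 8 at row 5, column 1; remove 7 from row 5 of P and reverse-bump: 7 enters row 4 and ejects 6; 6 enters row 3 and ejects 4; 4 enters row 2 and ejects 3; 3 enters row 1 and ejects 2. So w(8) = 2. P is now [[1, 3, 5], [4, 9], [6], [7]].
Step i=7: Q has 7 at row 4, column 1; remove 7 from row 4 of P and reverse-bump: 7 enters row 3 and ejects 6; 6 enters row 2 and ejects 4; 4 enters row 1 and ejects 3. So w(7) = 3. P is now [[1, 4, 5], [6, 9], [7]].
Step i=6: Q has 6 at row 3, column 1; remove 7 from row 3 of P and reverse-bump: 7 enters row 2 and ejects 6; 6 enters row 1 and ejects 5. So w(6) = 5. P is now [[1, 4, 6], [7, 9]].
Step i=5: Q has 5 at row 2, column 2; remove 9 from row 2 of P and reverse-bump: 9 enters row 1 and ejects 6. So w(5) = 6. P is now [[1, 4, 9], [7]].
Step i=4: Q has 4 at row 1, column 3; remove that cell from P, ejecting 9. So w(4) = 9. P is now [[1, 4], [7]].
Step i=3: Q has 3 at row 1, column 2; remove that cell from P, ejecting 4. So w(3) = 4. P is now [[1], [7]].
Step i=2: Q has 2 at row 2, column 1; remove 7 from row 2 of P and reverse-bump: 7 enters row 1 and ejects 1. So w(2) = 1. P is now [[7]].
Step i=1: Q has 1 at row 1, column 1; remove that cell from P, ejecting 7. So w(1) = 7. P is now [].

So w = 7 1 4 9 6 5 3 2 8.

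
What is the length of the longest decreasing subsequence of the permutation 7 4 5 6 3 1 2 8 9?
4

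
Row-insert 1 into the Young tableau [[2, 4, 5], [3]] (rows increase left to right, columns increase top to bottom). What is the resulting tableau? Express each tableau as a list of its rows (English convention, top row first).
In row 1, 1 replaces 2 (the leftmost entry greater than 1); 2 is bumped to row 2. In row 2, 2 replaces 3 (the leftmost entry greater than 2); 3 is bumped to row 3. 3 starts a new row 3. The new tableau is [[1, 4, 5], [2], [3]].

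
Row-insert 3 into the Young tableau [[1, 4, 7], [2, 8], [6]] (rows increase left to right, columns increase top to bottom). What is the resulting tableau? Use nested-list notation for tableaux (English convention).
In row 1, 3 replaces 4 (the leftmost entry greater than 3); 4 is bumped to row 2. In row 2, 4 replaces 8 (the leftmost entry greater than 4); 8 is bumped to row 3. 8 is appended to row 3. The new tableau is [[1, 3, 7], [2, 4], [6, 8]].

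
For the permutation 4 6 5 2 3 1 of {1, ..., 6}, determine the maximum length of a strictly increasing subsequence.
2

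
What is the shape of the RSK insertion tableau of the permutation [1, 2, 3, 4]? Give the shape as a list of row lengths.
[4]

RSK row insertion gives P = [[1, 2, 3, 4]], which has shape [4].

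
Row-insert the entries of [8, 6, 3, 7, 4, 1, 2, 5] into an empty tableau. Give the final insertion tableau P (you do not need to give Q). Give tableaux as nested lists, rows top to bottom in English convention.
P = [[1, 2, 5], [3, 4], [6, 7], [8]]

After inserting 8: P = [[8]].
After inserting 6: P = [[6], [8]].
After inserting 3: P = [[3], [6], [8]].
After inserting 7: P = [[3, 7], [6], [8]].
After inserting 4: P = [[3, 4], [6, 7], [8]].
After inserting 1: P = [[1, 4], [3, 7], [6], [8]].
After inserting 2: P = [[1, 2], [3, 4], [6, 7], [8]].
After inserting 5: P = [[1, 2, 5], [3, 4], [6, 7], [8]].

So P = [[1, 2, 5], [3, 4], [6, 7], [8]].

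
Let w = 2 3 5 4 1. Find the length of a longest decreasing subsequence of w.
3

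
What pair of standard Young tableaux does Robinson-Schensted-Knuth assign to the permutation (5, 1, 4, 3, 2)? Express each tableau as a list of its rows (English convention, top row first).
P = [[1, 2], [3], [4], [5]], Q = [[1, 3], [2], [4], [5]]

Insert each entry of the permutation into P by Schensted row insertion, recording in Q the position of each new cell.

Insert 5: appended to row 1. P = [[5]], Q = [[1]].
Insert 1: 1 bumps 5 from row 1; 5 starts row 2. P = [[1], [5]], Q = [[1], [2]].
Insert 4: appended to row 1. P = [[1, 4], [5]], Q = [[1, 3], [2]].
Insert 3: 3 bumps 4 from row 1; 4 bumps 5 from row 2; 5 starts row 3. P = [[1, 3], [4], [5]], Q = [[1, 3], [2], [4]].
Insert 2: 2 bumps 3 from row 1; 3 bumps 4 from row 2; 4 bumps 5 from row 3; 5 starts row 4. P = [[1, 2], [3], [4], [5]], Q = [[1, 3], [2], [4], [5]].

So P = [[1, 2], [3], [4], [5]], Q = [[1, 3], [2], [4], [5]].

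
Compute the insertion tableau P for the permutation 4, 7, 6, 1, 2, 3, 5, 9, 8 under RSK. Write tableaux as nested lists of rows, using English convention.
P = [[1, 2, 3, 5, 8], [4, 6, 9], [7]]

Insert 4: appended to row 1. P = [[4]].
Insert 7: appended to row 1. P = [[4, 7]].
Insert 6: 6 bumps 7 from row 1; 7 starts row 2. P = [[4, 6], [7]].
Insert 1: 1 bumps 4 from row 1; 4 bumps 7 from row 2; 7 starts row 3. P = [[1, 6], [4], [7]].
Insert 2: 2 bumps 6 from row 1; 6 appends to row 2. P = [[1, 2], [4, 6], [7]].
Insert 3: appended to row 1. P = [[1, 2, 3], [4, 6], [7]].
Insert 5: appended to row 1. P = [[1, 2, 3, 5], [4, 6], [7]].
Insert 9: appended to row 1. P = [[1, 2, 3, 5, 9], [4, 6], [7]].
Insert 8: 8 bumps 9 from row 1; 9 appends to row 2. P = [[1, 2, 3, 5, 8], [4, 6, 9], [7]].

So P = [[1, 2, 3, 5, 8], [4, 6, 9], [7]].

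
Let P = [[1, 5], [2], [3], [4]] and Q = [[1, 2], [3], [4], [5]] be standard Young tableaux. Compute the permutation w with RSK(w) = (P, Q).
4 5 3 2 1

Reverse RSK: for i = n, n-1, ..., 1, locate i in Q, remove the corresponding corner cell from P, and reverse-bump its entry up through P; the value ejected from row 1 is w(i).

So w = 4 5 3 2 1.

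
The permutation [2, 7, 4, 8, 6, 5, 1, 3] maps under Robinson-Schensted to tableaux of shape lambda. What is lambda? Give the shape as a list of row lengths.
Row-insert each entry into an empty tableau.

After inserting 2: P = [[2]].
After inserting 7: P = [[2, 7]].
After inserting 4: P = [[2, 4], [7]].
After inserting 8: P = [[2, 4, 8], [7]].
After inserting 6: P = [[2, 4, 6], [7, 8]].
After inserting 5: P = [[2, 4, 5], [6, 8], [7]].
After inserting 1: P = [[1, 4, 5], [2, 8], [6], [7]].
After inserting 3: P = [[1, 3, 5], [2, 4], [6, 8], [7]].

The final insertion tableau P = [[1, 3, 5], [2, 4], [6, 8], [7]] has shape [3, 2, 2, 1].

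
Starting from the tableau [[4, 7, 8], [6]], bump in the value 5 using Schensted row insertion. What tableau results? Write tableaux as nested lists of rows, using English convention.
[[4, 5, 8], [6, 7]]

In row 1, 5 replaces 7 (the leftmost entry greater than 5); 7 is bumped to row 2. 7 is appended to row 2. The new tableau is [[4, 5, 8], [6, 7]].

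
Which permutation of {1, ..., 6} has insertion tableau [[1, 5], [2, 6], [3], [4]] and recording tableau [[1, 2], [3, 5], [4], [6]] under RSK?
Reverse the RSK construction: for i from n down to 1, find the cell of Q containing i, remove the entry at that cell from P, and reverse-bump it up through P; the value ejected from row 1 is w(i).

Step i=6: Q has 6 at row 4, column 1; remove 4 from row 4 of P and reverse-bump: 4 enters row 3 and ejects 3; 3 enters row 2 and ejects 2; 2 enters row 1 and ejects 1. So w(6) = 1. P is now [[2, 5], [3, 6], [4]].
Step i=5: Q has 5 at row 2, column 2; remove 6 from row 2 of P and reverse-bump: 6 enters row 1 and ejects 5. So w(5) = 5. P is now [[2, 6], [3], [4]].
Step i=4: Q has 4 at row 3, column 1; remove 4 from row 3 of P and reverse-bump: 4 enters row 2 and ejects 3; 3 enters row 1 and ejects 2. So w(4) = 2. P is now [[3, 6], [4]].
Step i=3: Q has 3 at row 2, column 1; remove 4 from row 2 of P and reverse-bump: 4 enters row 1 and ejects 3. So w(3) = 3. P is now [[4, 6]].
Step i=2: Q has 2 at row 1, column 2; remove that cell from P, ejecting 6. So w(2) = 6. P is now [[4]].
Step i=1: Q has 1 at row 1, column 1; remove that cell from P, ejecting 4. So w(1) = 4. P is now [].

So w = 4 6 3 2 5 1.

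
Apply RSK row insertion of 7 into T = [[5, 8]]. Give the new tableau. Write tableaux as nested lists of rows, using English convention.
[[5, 7], [8]]

In row 1, 7 replaces 8 (the leftmost entry greater than 7); 8 is bumped to row 2. 8 starts a new row 2. The new tableau is [[5, 7], [8]].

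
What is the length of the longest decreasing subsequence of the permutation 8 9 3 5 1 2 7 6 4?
4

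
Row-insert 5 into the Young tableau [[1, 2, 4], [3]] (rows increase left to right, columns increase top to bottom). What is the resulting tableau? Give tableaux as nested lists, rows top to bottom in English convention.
[[1, 2, 4, 5], [3]]

5 is larger than every entry of row 1, so it is appended to row 1. The new tableau is [[1, 2, 4, 5], [3]].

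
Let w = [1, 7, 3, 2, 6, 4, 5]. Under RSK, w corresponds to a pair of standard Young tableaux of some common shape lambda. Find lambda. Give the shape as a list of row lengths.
[4, 2, 1]

Row-insert each entry into an empty tableau.

After inserting 1: P = [[1]].
After inserting 7: P = [[1, 7]].
After inserting 3: P = [[1, 3], [7]].
After inserting 2: P = [[1, 2], [3], [7]].
After inserting 6: P = [[1, 2, 6], [3], [7]].
After inserting 4: P = [[1, 2, 4], [3, 6], [7]].
After inserting 5: P = [[1, 2, 4, 5], [3, 6], [7]].

The final insertion tableau P = [[1, 2, 4, 5], [3, 6], [7]] has shape [4, 2, 1].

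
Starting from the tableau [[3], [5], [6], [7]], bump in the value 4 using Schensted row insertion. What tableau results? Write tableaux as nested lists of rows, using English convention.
4 is larger than every entry of row 1, so it is appended to row 1. The new tableau is [[3, 4], [5], [6], [7]].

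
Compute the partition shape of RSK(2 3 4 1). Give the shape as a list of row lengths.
Row-insert each entry into an empty tableau.

After inserting 2: P = [[2]].
After inserting 3: P = [[2, 3]].
After inserting 4: P = [[2, 3, 4]].
After inserting 1: P = [[1, 3, 4], [2]].

The final insertion tableau P = [[1, 3, 4], [2]] has shape [3, 1].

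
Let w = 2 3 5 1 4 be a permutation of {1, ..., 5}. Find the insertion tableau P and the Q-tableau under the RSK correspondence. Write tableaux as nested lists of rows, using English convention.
Insert each entry of the permutation into P by Schensted row insertion, recording in Q the position of each new cell.

Insert 2: appended to row 1. P = [[2]].
Insert 3: appended to row 1. P = [[2, 3]].
Insert 5: appended to row 1. P = [[2, 3, 5]].
Insert 1: 1 bumps 2 from row 1; 2 starts row 2. P = [[1, 3, 5], [2]].
Insert 4: 4 bumps 5 from row 1; 5 appends to row 2. P = [[1, 3, 4], [2, 5]].

So P = [[1, 3, 4], [2, 5]], Q = [[1, 2, 3], [4, 5]].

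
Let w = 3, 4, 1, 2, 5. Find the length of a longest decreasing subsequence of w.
2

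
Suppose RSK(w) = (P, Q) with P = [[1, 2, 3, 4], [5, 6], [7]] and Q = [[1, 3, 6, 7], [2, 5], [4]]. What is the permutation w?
Reverse the RSK construction: for i from n down to 1, find the cell of Q containing i, remove the entry at that cell from P, and reverse-bump it up through P; the value ejected from row 1 is w(i).

Step i=7: Q has 7 at row 1, column 4; remove that cell from P, ejecting 4. So w(7) = 4. P is now [[1, 2, 3], [5, 6], [7]].
Step i=6: Q has 6 at row 1, column 3; remove that cell from P, ejecting 3. So w(6) = 3. P is now [[1, 2], [5, 6], [7]].
Step i=5: Q has 5 at row 2, column 2; remove 6 from row 2 of P and reverse-bump: 6 enters row 1 and ejects 2. So w(5) = 2. P is now [[1, 6], [5], [7]].
Step i=4: Q has 4 at row 3, column 1; remove 7 from row 3 of P and reverse-bump: 7 enters row 2 and ejects 5; 5 enters row 1 and ejects 1. So w(4) = 1. P is now [[5, 6], [7]].
Step i=3: Q has 3 at row 1, column 2; remove that cell from P, ejecting 6. So w(3) = 6. P is now [[5], [7]].
Step i=2: Q has 2 at row 2, column 1; remove 7 from row 2 of P and reverse-bump: 7 enters row 1 and ejects 5. So w(2) = 5. P is now [[7]].
Step i=1: Q has 1 at row 1, column 1; remove that cell from P, ejecting 7. So w(1) = 7. P is now [].

So w = 7 5 6 1 2 3 4.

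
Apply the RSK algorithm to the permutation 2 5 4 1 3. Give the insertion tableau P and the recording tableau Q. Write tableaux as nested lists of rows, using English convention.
P = [[1, 3], [2, 4], [5]], Q = [[1, 2], [3, 5], [4]]

Insert each entry of the permutation into P by Schensted row insertion, recording in Q the position of each new cell.

Insert 2: appended to row 1. P = [[2]], Q = [[1]].
Insert 5: appended to row 1. P = [[2, 5]], Q = [[1, 2]].
Insert 4: 4 bumps 5 from row 1; 5 starts row 2. P = [[2, 4], [5]], Q = [[1, 2], [3]].
Insert 1: 1 bumps 2 from row 1; 2 bumps 5 from row 2; 5 starts row 3. P = [[1, 4], [2], [5]], Q = [[1, 2], [3], [4]].
Insert 3: 3 bumps 4 from row 1; 4 appends to row 2. P = [[1, 3], [2, 4], [5]], Q = [[1, 2], [3, 5], [4]].

So P = [[1, 3], [2, 4], [5]], Q = [[1, 2], [3, 5], [4]].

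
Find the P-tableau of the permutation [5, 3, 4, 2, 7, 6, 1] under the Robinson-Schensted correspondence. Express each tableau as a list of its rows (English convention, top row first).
After inserting 5: P = [[5]].
After inserting 3: P = [[3], [5]].
After inserting 4: P = [[3, 4], [5]].
After inserting 2: P = [[2, 4], [3], [5]].
After inserting 7: P = [[2, 4, 7], [3], [5]].
After inserting 6: P = [[2, 4, 6], [3, 7], [5]].
After inserting 1: P = [[1, 4, 6], [2, 7], [3], [5]].

So P = [[1, 4, 6], [2, 7], [3], [5]].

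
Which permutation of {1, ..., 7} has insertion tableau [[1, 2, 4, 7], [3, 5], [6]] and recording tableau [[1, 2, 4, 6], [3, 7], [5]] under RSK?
Reverse the RSK construction: for i from n down to 1, find the cell of Q containing i, remove the entry at that cell from P, and reverse-bump it up through P; the value ejected from row 1 is w(i).

Step i=7: Q has 7 at row 2, column 2; remove 5 from row 2 of P and reverse-bump: 5 enters row 1 and ejects 4. So w(7) = 4. P is now [[1, 2, 5, 7], [3], [6]].
Step i=6: Q has 6 at row 1, column 4; remove that cell from P, ejecting 7. So w(6) = 7. P is now [[1, 2, 5], [3], [6]].
Step i=5: Q has 5 at row 3, column 1; remove 6 from row 3 of P and reverse-bump: 6 enters row 2 and ejects 3; 3 enters row 1 and ejects 2. So w(5) = 2. P is now [[1, 3, 5], [6]].
Step i=4: Q has 4 at row 1, column 3; remove that cell from P, ejecting 5. So w(4) = 5. P is now [[1, 3], [6]].
Step i=3: Q has 3 at row 2, column 1; remove 6 from row 2 of P and reverse-bump: 6 enters row 1 and ejects 3. So w(3) = 3. P is now [[1, 6]].
Step i=2: Q has 2 at row 1, column 2; remove that cell from P, ejecting 6. So w(2) = 6. P is now [[1]].
Step i=1: Q has 1 at row 1, column 1; remove that cell from P, ejecting 1. So w(1) = 1. P is now [].

So w = 1 6 3 5 2 7 4.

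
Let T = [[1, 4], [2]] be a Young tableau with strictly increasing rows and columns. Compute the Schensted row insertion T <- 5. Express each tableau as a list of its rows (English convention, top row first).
[[1, 4, 5], [2]]

5 is larger than every entry of row 1, so it is appended to row 1. The new tableau is [[1, 4, 5], [2]].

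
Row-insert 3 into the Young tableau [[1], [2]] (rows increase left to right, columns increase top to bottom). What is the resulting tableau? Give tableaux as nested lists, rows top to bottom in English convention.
[[1, 3], [2]]

3 is larger than every entry of row 1, so it is appended to row 1. The new tableau is [[1, 3], [2]].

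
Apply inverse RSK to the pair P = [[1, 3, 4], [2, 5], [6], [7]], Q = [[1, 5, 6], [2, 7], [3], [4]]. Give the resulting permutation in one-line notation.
Reverse the RSK construction: for i from n down to 1, find the cell of Q containing i, remove the entry at that cell from P, and reverse-bump it up through P; the value ejected from row 1 is w(i).

Step i=7: Q has 7 at row 2, column 2; remove 5 from row 2 of P and reverse-bump: 5 enters row 1 and ejects 4. So w(7) = 4. P is now [[1, 3, 5], [2], [6], [7]].
Step i=6: Q has 6 at row 1, column 3; remove that cell from P, ejecting 5. So w(6) = 5. P is now [[1, 3], [2], [6], [7]].
Step i=5: Q has 5 at row 1, column 2; remove that cell from P, ejecting 3. So w(5) = 3. P is now [[1], [2], [6], [7]].
Step i=4: Q has 4 at row 4, column 1; remove 7 from row 4 of P and reverse-bump: 7 enters row 3 and ejects 6; 6 enters row 2 and ejects 2; 2 enters row 1 and ejects 1. So w(4) = 1. P is now [[2], [6], [7]].
Step i=3: Q has 3 at row 3, column 1; remove 7 from row 3 of P and reverse-bump: 7 enters row 2 and ejects 6; 6 enters row 1 and ejects 2. So w(3) = 2. P is now [[6], [7]].
Step i=2: Q has 2 at row 2, column 1; remove 7 from row 2 of P and reverse-bump: 7 enters row 1 and ejects 6. So w(2) = 6. P is now [[7]].
Step i=1: Q has 1 at row 1, column 1; remove that cell from P, ejecting 7. So w(1) = 7. P is now [].

So w = 7 6 2 1 3 5 4.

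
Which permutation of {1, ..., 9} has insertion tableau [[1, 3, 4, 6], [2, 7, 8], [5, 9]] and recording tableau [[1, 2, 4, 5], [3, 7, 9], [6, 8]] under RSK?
2 5 3 7 9 1 8 4 6

Reverse the RSK construction: for i from n down to 1, find the cell of Q containing i, remove the entry at that cell from P, and reverse-bump it up through P; the value ejected from row 1 is w(i).

Step i=9: Q has 9 at row 2, column 3; remove 8 from row 2 of P and reverse-bump: 8 enters row 1 and ejects 6. So w(9) = 6. P is now [[1, 3, 4, 8], [2, 7], [5, 9]].
Step i=8: Q has 8 at row 3, column 2; remove 9 from row 3 of P and reverse-bump: 9 enters row 2 and ejects 7; 7 enters row 1 and ejects 4. So w(8) = 4. P is now [[1, 3, 7, 8], [2, 9], [5]].
Step i=7: Q has 7 at row 2, column 2; remove 9 from row 2 of P and reverse-bump: 9 enters row 1 and ejects 8. So w(7) = 8. P is now [[1, 3, 7, 9], [2], [5]].
Step i=6: Q has 6 at row 3, column 1; remove 5 from row 3 of P and reverse-bump: 5 enters row 2 and ejects 2; 2 enters row 1 and ejects 1. So w(6) = 1. P is now [[2, 3, 7, 9], [5]].
Step i=5: Q has 5 at row 1, column 4; remove that cell from P, ejecting 9. So w(5) = 9. P is now [[2, 3, 7], [5]].
Step i=4: Q has 4 at row 1, column 3; remove that cell from P, ejecting 7. So w(4) = 7. P is now [[2, 3], [5]].
Step i=3: Q has 3 at row 2, column 1; remove 5 from row 2 of P and reverse-bump: 5 enters row 1 and ejects 3. So w(3) = 3. P is now [[2, 5]].
Step i=2: Q has 2 at row 1, column 2; remove that cell from P, ejecting 5. So w(2) = 5. P is now [[2]].
Step i=1: Q has 1 at row 1, column 1; remove that cell from P, ejecting 2. So w(1) = 2. P is now [].

So w = 2 5 3 7 9 1 8 4 6.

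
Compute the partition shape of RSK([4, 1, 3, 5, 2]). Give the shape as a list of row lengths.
RSK row insertion gives P = [[1, 2, 5], [3], [4]], which has shape [3, 1, 1].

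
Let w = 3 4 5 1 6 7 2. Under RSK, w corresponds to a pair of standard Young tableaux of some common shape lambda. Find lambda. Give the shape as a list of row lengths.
[5, 2]

RSK row insertion gives P = [[1, 2, 5, 6, 7], [3, 4]], which has shape [5, 2].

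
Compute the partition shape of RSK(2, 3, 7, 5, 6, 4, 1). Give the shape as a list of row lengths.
[4, 1, 1, 1]

RSK row insertion gives P = [[1, 3, 4, 6], [2], [5], [7]], which has shape [4, 1, 1, 1].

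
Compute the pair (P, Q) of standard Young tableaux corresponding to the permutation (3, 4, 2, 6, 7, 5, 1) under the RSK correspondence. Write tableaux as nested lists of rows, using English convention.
Insert each entry of the permutation into P by Schensted row insertion, recording in Q the position of each new cell.

Insert 3: appended to row 1. P = [[3]].
Insert 4: appended to row 1. P = [[3, 4]].
Insert 2: 2 bumps 3 from row 1; 3 starts row 2. P = [[2, 4], [3]].
Insert 6: appended to row 1. P = [[2, 4, 6], [3]].
Insert 7: appended to row 1. P = [[2, 4, 6, 7], [3]].
Insert 5: 5 bumps 6 from row 1; 6 appends to row 2. P = [[2, 4, 5, 7], [3, 6]].
Insert 1: 1 bumps 2 from row 1; 2 bumps 3 from row 2; 3 starts row 3. P = [[1, 4, 5, 7], [2, 6], [3]].

So P = [[1, 4, 5, 7], [2, 6], [3]], Q = [[1, 2, 4, 5], [3, 6], [7]].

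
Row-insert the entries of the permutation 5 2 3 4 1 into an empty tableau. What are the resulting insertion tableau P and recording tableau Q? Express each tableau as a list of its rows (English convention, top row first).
P = [[1, 3, 4], [2], [5]], Q = [[1, 3, 4], [2], [5]]

Insert each entry of the permutation into P by Schensted row insertion, recording in Q the position of each new cell.

Insert 5: appended to row 1. P = [[5]].
Insert 2: 2 bumps 5 from row 1; 5 starts row 2. P = [[2], [5]].
Insert 3: appended to row 1. P = [[2, 3], [5]].
Insert 4: appended to row 1. P = [[2, 3, 4], [5]].
Insert 1: 1 bumps 2 from row 1; 2 bumps 5 from row 2; 5 starts row 3. P = [[1, 3, 4], [2], [5]].

So P = [[1, 3, 4], [2], [5]], Q = [[1, 3, 4], [2], [5]].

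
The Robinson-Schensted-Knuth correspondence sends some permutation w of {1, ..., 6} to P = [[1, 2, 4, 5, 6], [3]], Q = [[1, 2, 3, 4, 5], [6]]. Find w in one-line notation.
Reverse the RSK construction: for i from n down to 1, find the cell of Q containing i, remove the entry at that cell from P, and reverse-bump it up through P; the value ejected from row 1 is w(i).

Step i=6: Q has 6 at row 2, column 1; remove 3 from row 2 of P and reverse-bump: 3 enters row 1 and ejects 2. So w(6) = 2. P is now [[1, 3, 4, 5, 6]].
Step i=5: Q has 5 at row 1, column 5; remove that cell from P, ejecting 6. So w(5) = 6. P is now [[1, 3, 4, 5]].
Step i=4: Q has 4 at row 1, column 4; remove that cell from P, ejecting 5. So w(4) = 5. P is now [[1, 3, 4]].
Step i=3: Q has 3 at row 1, column 3; remove that cell from P, ejecting 4. So w(3) = 4. P is now [[1, 3]].
Step i=2: Q has 2 at row 1, column 2; remove that cell from P, ejecting 3. So w(2) = 3. P is now [[1]].
Step i=1: Q has 1 at row 1, column 1; remove that cell from P, ejecting 1. So w(1) = 1. P is now [].

So w = 1 3 4 5 6 2.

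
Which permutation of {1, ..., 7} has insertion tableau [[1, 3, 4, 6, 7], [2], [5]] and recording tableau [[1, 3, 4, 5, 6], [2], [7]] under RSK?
5 2 3 4 6 7 1

Reverse the RSK construction: for i from n down to 1, find the cell of Q containing i, remove the entry at that cell from P, and reverse-bump it up through P; the value ejected from row 1 is w(i).

Step i=7: Q has 7 at row 3, column 1; remove 5 from row 3 of P and reverse-bump: 5 enters row 2 and ejects 2; 2 enters row 1 and ejects 1. So w(7) = 1. P is now [[2, 3, 4, 6, 7], [5]].
Step i=6: Q has 6 at row 1, column 5; remove that cell from P, ejecting 7. So w(6) = 7. P is now [[2, 3, 4, 6], [5]].
Step i=5: Q has 5 at row 1, column 4; remove that cell from P, ejecting 6. So w(5) = 6. P is now [[2, 3, 4], [5]].
Step i=4: Q has 4 at row 1, column 3; remove that cell from P, ejecting 4. So w(4) = 4. P is now [[2, 3], [5]].
Step i=3: Q has 3 at row 1, column 2; remove that cell from P, ejecting 3. So w(3) = 3. P is now [[2], [5]].
Step i=2: Q has 2 at row 2, column 1; remove 5 from row 2 of P and reverse-bump: 5 enters row 1 and ejects 2. So w(2) = 2. P is now [[5]].
Step i=1: Q has 1 at row 1, column 1; remove that cell from P, ejecting 5. So w(1) = 5. P is now [].

So w = 5 2 3 4 6 7 1.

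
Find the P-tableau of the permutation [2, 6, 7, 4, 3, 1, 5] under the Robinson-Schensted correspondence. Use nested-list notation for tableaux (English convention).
After inserting 2: P = [[2]].
After inserting 6: P = [[2, 6]].
After inserting 7: P = [[2, 6, 7]].
After inserting 4: P = [[2, 4, 7], [6]].
After inserting 3: P = [[2, 3, 7], [4], [6]].
After inserting 1: P = [[1, 3, 7], [2], [4], [6]].
After inserting 5: P = [[1, 3, 5], [2, 7], [4], [6]].

So P = [[1, 3, 5], [2, 7], [4], [6]].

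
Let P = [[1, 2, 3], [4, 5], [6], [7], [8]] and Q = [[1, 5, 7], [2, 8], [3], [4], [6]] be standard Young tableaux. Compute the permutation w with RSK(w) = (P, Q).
8 7 6 1 4 2 5 3

Reverse RSK: for i = n, n-1, ..., 1, locate i in Q, remove the corresponding corner cell from P, and reverse-bump its entry up through P; the value ejected from row 1 is w(i).

So w = 8 7 6 1 4 2 5 3.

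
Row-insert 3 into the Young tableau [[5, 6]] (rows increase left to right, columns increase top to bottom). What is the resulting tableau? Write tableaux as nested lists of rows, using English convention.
In row 1, 3 replaces 5 (the leftmost entry greater than 3); 5 is bumped to row 2. 5 starts a new row 2. The new tableau is [[3, 6], [5]].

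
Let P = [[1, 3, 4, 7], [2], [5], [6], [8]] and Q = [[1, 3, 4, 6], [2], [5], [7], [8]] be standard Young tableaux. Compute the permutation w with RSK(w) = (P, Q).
8 2 3 6 5 7 4 1

Reverse the RSK construction: for i from n down to 1, find the cell of Q containing i, remove the entry at that cell from P, and reverse-bump it up through P; the value ejected from row 1 is w(i).

Step i=8: Q has 8 at row 5, column 1; remove 8 from row 5 of P and reverse-bump: 8 enters row 4 and ejects 6; 6 enters row 3 and ejects 5; 5 enters row 2 and ejects 2; 2 enters row 1 and ejects 1. So w(8) = 1. P is now [[2, 3, 4, 7], [5], [6], [8]].
Step i=7: Q has 7 at row 4, column 1; remove 8 from row 4 of P and reverse-bump: 8 enters row 3 and ejects 6; 6 enters row 2 and ejects 5; 5 enters row 1 and ejects 4. So w(7) = 4. P is now [[2, 3, 5, 7], [6], [8]].
Step i=6: Q has 6 at row 1, column 4; remove that cell from P, ejecting 7. So w(6) = 7. P is now [[2, 3, 5], [6], [8]].
Step i=5: Q has 5 at row 3, column 1; remove 8 from row 3 of P and reverse-bump: 8 enters row 2 and ejects 6; 6 enters row 1 and ejects 5. So w(5) = 5. P is now [[2, 3, 6], [8]].
Step i=4: Q has 4 at row 1, column 3; remove that cell from P, ejecting 6. So w(4) = 6. P is now [[2, 3], [8]].
Step i=3: Q has 3 at row 1, column 2; remove that cell from P, ejecting 3. So w(3) = 3. P is now [[2], [8]].
Step i=2: Q has 2 at row 2, column 1; remove 8 from row 2 of P and reverse-bump: 8 enters row 1 and ejects 2. So w(2) = 2. P is now [[8]].
Step i=1: Q has 1 at row 1, column 1; remove that cell from P, ejecting 8. So w(1) = 8. P is now [].

So w = 8 2 3 6 5 7 4 1.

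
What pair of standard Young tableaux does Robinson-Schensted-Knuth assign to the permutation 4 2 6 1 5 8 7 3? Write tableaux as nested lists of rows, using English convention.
Insert each entry of the permutation into P by Schensted row insertion, recording in Q the position of each new cell.

Insert 4: appended to row 1. P = [[4]].
Insert 2: 2 bumps 4 from row 1; 4 starts row 2. P = [[2], [4]].
Insert 6: appended to row 1. P = [[2, 6], [4]].
Insert 1: 1 bumps 2 from row 1; 2 bumps 4 from row 2; 4 starts row 3. P = [[1, 6], [2], [4]].
Insert 5: 5 bumps 6 from row 1; 6 appends to row 2. P = [[1, 5], [2, 6], [4]].
Insert 8: appended to row 1. P = [[1, 5, 8], [2, 6], [4]].
Insert 7: 7 bumps 8 from row 1; 8 appends to row 2. P = [[1, 5, 7], [2, 6, 8], [4]].
Insert 3: 3 bumps 5 from row 1; 5 bumps 6 from row 2; 6 appends to row 3. P = [[1, 3, 7], [2, 5, 8], [4, 6]].

So P = [[1, 3, 7], [2, 5, 8], [4, 6]], Q = [[1, 3, 6], [2, 5, 7], [4, 8]].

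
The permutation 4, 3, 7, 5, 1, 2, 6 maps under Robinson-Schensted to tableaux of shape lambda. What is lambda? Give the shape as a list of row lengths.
[3, 2, 2]

Row-insert each entry into an empty tableau.

After inserting 4: P = [[4]].
After inserting 3: P = [[3], [4]].
After inserting 7: P = [[3, 7], [4]].
After inserting 5: P = [[3, 5], [4, 7]].
After inserting 1: P = [[1, 5], [3, 7], [4]].
After inserting 2: P = [[1, 2], [3, 5], [4, 7]].
After inserting 6: P = [[1, 2, 6], [3, 5], [4, 7]].

The final insertion tableau P = [[1, 2, 6], [3, 5], [4, 7]] has shape [3, 2, 2].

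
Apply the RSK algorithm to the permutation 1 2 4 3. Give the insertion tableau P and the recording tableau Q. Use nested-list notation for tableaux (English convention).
P = [[1, 2, 3], [4]], Q = [[1, 2, 3], [4]]

Insert each entry of the permutation into P by Schensted row insertion, recording in Q the position of each new cell.

Insert 1: appended to row 1. P = [[1]], Q = [[1]].
Insert 2: appended to row 1. P = [[1, 2]], Q = [[1, 2]].
Insert 4: appended to row 1. P = [[1, 2, 4]], Q = [[1, 2, 3]].
Insert 3: 3 bumps 4 from row 1; 4 starts row 2. P = [[1, 2, 3], [4]], Q = [[1, 2, 3], [4]].

So P = [[1, 2, 3], [4]], Q = [[1, 2, 3], [4]].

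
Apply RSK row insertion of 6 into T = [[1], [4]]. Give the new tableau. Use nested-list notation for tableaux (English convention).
[[1, 6], [4]]

6 is larger than every entry of row 1, so it is appended to row 1. The new tableau is [[1, 6], [4]].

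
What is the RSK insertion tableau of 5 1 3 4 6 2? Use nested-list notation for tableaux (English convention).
P = [[1, 2, 4, 6], [3], [5]]

Insert 5: appended to row 1. P = [[5]].
Insert 1: 1 bumps 5 from row 1; 5 starts row 2. P = [[1], [5]].
Insert 3: appended to row 1. P = [[1, 3], [5]].
Insert 4: appended to row 1. P = [[1, 3, 4], [5]].
Insert 6: appended to row 1. P = [[1, 3, 4, 6], [5]].
Insert 2: 2 bumps 3 from row 1; 3 bumps 5 from row 2; 5 starts row 3. P = [[1, 2, 4, 6], [3], [5]].

So P = [[1, 2, 4, 6], [3], [5]].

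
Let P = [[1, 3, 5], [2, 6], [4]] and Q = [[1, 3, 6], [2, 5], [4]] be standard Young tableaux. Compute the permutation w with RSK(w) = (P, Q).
Reverse the RSK construction: for i from n down to 1, find the cell of Q containing i, remove the entry at that cell from P, and reverse-bump it up through P; the value ejected from row 1 is w(i).

Step i=6: Q has 6 at row 1, column 3; remove that cell from P, ejecting 5. So w(6) = 5. P is now [[1, 3], [2, 6], [4]].
Step i=5: Q has 5 at row 2, column 2; remove 6 from row 2 of P and reverse-bump: 6 enters row 1 and ejects 3. So w(5) = 3. P is now [[1, 6], [2], [4]].
Step i=4: Q has 4 at row 3, column 1; remove 4 from row 3 of P and reverse-bump: 4 enters row 2 and ejects 2; 2 enters row 1 and ejects 1. So w(4) = 1. P is now [[2, 6], [4]].
Step i=3: Q has 3 at row 1, column 2; remove that cell from P, ejecting 6. So w(3) = 6. P is now [[2], [4]].
Step i=2: Q has 2 at row 2, column 1; remove 4 from row 2 of P and reverse-bump: 4 enters row 1 and ejects 2. So w(2) = 2. P is now [[4]].
Step i=1: Q has 1 at row 1, column 1; remove that cell from P, ejecting 4. So w(1) = 4. P is now [].

So w = 4 2 6 1 3 5.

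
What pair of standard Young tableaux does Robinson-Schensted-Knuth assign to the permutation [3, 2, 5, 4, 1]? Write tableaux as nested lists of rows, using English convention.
Insert each entry of the permutation into P by Schensted row insertion, recording in Q the position of each new cell.

After inserting 3: P = [[3]].
After inserting 2: P = [[2], [3]].
After inserting 5: P = [[2, 5], [3]].
After inserting 4: P = [[2, 4], [3, 5]].
After inserting 1: P = [[1, 4], [2, 5], [3]].

So P = [[1, 4], [2, 5], [3]], Q = [[1, 3], [2, 4], [5]].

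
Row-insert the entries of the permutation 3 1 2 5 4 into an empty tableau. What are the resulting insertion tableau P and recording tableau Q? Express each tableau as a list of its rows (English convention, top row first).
Insert each entry of the permutation into P by Schensted row insertion, recording in Q the position of each new cell.

After inserting 3: P = [[3]].
After inserting 1: P = [[1], [3]].
After inserting 2: P = [[1, 2], [3]].
After inserting 5: P = [[1, 2, 5], [3]].
After inserting 4: P = [[1, 2, 4], [3, 5]].

So P = [[1, 2, 4], [3, 5]], Q = [[1, 3, 4], [2, 5]].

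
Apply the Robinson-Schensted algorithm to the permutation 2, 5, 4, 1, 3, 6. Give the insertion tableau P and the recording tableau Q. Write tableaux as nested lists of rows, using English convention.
Insert each entry of the permutation into P by Schensted row insertion, recording in Q the position of each new cell.

After inserting 2: P = [[2]].
After inserting 5: P = [[2, 5]].
After inserting 4: P = [[2, 4], [5]].
After inserting 1: P = [[1, 4], [2], [5]].
After inserting 3: P = [[1, 3], [2, 4], [5]].
After inserting 6: P = [[1, 3, 6], [2, 4], [5]].

So P = [[1, 3, 6], [2, 4], [5]], Q = [[1, 2, 6], [3, 5], [4]].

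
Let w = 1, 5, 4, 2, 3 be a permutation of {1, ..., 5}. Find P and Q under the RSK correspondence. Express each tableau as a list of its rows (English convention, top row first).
P = [[1, 2, 3], [4], [5]], Q = [[1, 2, 5], [3], [4]]

Insert each entry of the permutation into P by Schensted row insertion, recording in Q the position of each new cell.

Insert 1: appended to row 1. P = [[1]].
Insert 5: appended to row 1. P = [[1, 5]].
Insert 4: 4 bumps 5 from row 1; 5 starts row 2. P = [[1, 4], [5]].
Insert 2: 2 bumps 4 from row 1; 4 bumps 5 from row 2; 5 starts row 3. P = [[1, 2], [4], [5]].
Insert 3: appended to row 1. P = [[1, 2, 3], [4], [5]].

So P = [[1, 2, 3], [4], [5]], Q = [[1, 2, 5], [3], [4]].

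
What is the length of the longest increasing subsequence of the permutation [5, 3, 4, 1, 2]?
2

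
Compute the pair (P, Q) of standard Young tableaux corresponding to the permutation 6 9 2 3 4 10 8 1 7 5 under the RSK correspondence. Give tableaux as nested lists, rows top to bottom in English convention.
Insert each entry of the permutation into P by Schensted row insertion, recording in Q the position of each new cell.

After inserting 6: P = [[6]].
After inserting 9: P = [[6, 9]].
After inserting 2: P = [[2, 9], [6]].
After inserting 3: P = [[2, 3], [6, 9]].
After inserting 4: P = [[2, 3, 4], [6, 9]].
After inserting 10: P = [[2, 3, 4, 10], [6, 9]].
After inserting 8: P = [[2, 3, 4, 8], [6, 9, 10]].
After inserting 1: P = [[1, 3, 4, 8], [2, 9, 10], [6]].
After inserting 7: P = [[1, 3, 4, 7], [2, 8, 10], [6, 9]].
After inserting 5: P = [[1, 3, 4, 5], [2, 7, 10], [6, 8], [9]].

So P = [[1, 3, 4, 5], [2, 7, 10], [6, 8], [9]], Q = [[1, 2, 5, 6], [3, 4, 7], [8, 9], [10]].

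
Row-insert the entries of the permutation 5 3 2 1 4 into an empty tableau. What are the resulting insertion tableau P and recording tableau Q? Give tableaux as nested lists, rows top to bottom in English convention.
P = [[1, 4], [2], [3], [5]], Q = [[1, 5], [2], [3], [4]]

Insert each entry of the permutation into P by Schensted row insertion, recording in Q the position of each new cell.

After inserting 5: P = [[5]].
After inserting 3: P = [[3], [5]].
After inserting 2: P = [[2], [3], [5]].
After inserting 1: P = [[1], [2], [3], [5]].
After inserting 4: P = [[1, 4], [2], [3], [5]].

So P = [[1, 4], [2], [3], [5]], Q = [[1, 5], [2], [3], [4]].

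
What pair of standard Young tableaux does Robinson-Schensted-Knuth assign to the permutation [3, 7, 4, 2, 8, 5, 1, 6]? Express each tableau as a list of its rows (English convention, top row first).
Insert each entry of the permutation into P by Schensted row insertion, recording in Q the position of each new cell.

Insert 3: appended to row 1. P = [[3]], Q = [[1]].
Insert 7: appended to row 1. P = [[3, 7]], Q = [[1, 2]].
Insert 4: 4 bumps 7 from row 1; 7 starts row 2. P = [[3, 4], [7]], Q = [[1, 2], [3]].
Insert 2: 2 bumps 3 from row 1; 3 bumps 7 from row 2; 7 starts row 3. P = [[2, 4], [3], [7]], Q = [[1, 2], [3], [4]].
Insert 8: appended to row 1. P = [[2, 4, 8], [3], [7]], Q = [[1, 2, 5], [3], [4]].
Insert 5: 5 bumps 8 from row 1; 8 appends to row 2. P = [[2, 4, 5], [3, 8], [7]], Q = [[1, 2, 5], [3, 6], [4]].
Insert 1: 1 bumps 2 from row 1; 2 bumps 3 from row 2; 3 bumps 7 from row 3; 7 starts row 4. P = [[1, 4, 5], [2, 8], [3], [7]], Q = [[1, 2, 5], [3, 6], [4], [7]].
Insert 6: appended to row 1. P = [[1, 4, 5, 6], [2, 8], [3], [7]], Q = [[1, 2, 5, 8], [3, 6], [4], [7]].

So P = [[1, 4, 5, 6], [2, 8], [3], [7]], Q = [[1, 2, 5, 8], [3, 6], [4], [7]].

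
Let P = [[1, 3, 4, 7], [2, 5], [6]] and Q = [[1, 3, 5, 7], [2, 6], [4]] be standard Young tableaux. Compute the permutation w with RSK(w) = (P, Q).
Reverse the RSK construction: for i from n down to 1, find the cell of Q containing i, remove the entry at that cell from P, and reverse-bump it up through P; the value ejected from row 1 is w(i).

Step i=7: Q has 7 at row 1, column 4; remove that cell from P, ejecting 7. So w(7) = 7. P is now [[1, 3, 4], [2, 5], [6]].
Step i=6: Q has 6 at row 2, column 2; remove 5 from row 2 of P and reverse-bump: 5 enters row 1 and ejects 4. So w(6) = 4. P is now [[1, 3, 5], [2], [6]].
Step i=5: Q has 5 at row 1, column 3; remove that cell from P, ejecting 5. So w(5) = 5. P is now [[1, 3], [2], [6]].
Step i=4: Q has 4 at row 3, column 1; remove 6 from row 3 of P and reverse-bump: 6 enters row 2 and ejects 2; 2 enters row 1 and ejects 1. So w(4) = 1. P is now [[2, 3], [6]].
Step i=3: Q has 3 at row 1, column 2; remove that cell from P, ejecting 3. So w(3) = 3. P is now [[2], [6]].
Step i=2: Q has 2 at row 2, column 1; remove 6 from row 2 of P and reverse-bump: 6 enters row 1 and ejects 2. So w(2) = 2. P is now [[6]].
Step i=1: Q has 1 at row 1, column 1; remove that cell from P, ejecting 6. So w(1) = 6. P is now [].

So w = 6 2 3 1 5 4 7.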